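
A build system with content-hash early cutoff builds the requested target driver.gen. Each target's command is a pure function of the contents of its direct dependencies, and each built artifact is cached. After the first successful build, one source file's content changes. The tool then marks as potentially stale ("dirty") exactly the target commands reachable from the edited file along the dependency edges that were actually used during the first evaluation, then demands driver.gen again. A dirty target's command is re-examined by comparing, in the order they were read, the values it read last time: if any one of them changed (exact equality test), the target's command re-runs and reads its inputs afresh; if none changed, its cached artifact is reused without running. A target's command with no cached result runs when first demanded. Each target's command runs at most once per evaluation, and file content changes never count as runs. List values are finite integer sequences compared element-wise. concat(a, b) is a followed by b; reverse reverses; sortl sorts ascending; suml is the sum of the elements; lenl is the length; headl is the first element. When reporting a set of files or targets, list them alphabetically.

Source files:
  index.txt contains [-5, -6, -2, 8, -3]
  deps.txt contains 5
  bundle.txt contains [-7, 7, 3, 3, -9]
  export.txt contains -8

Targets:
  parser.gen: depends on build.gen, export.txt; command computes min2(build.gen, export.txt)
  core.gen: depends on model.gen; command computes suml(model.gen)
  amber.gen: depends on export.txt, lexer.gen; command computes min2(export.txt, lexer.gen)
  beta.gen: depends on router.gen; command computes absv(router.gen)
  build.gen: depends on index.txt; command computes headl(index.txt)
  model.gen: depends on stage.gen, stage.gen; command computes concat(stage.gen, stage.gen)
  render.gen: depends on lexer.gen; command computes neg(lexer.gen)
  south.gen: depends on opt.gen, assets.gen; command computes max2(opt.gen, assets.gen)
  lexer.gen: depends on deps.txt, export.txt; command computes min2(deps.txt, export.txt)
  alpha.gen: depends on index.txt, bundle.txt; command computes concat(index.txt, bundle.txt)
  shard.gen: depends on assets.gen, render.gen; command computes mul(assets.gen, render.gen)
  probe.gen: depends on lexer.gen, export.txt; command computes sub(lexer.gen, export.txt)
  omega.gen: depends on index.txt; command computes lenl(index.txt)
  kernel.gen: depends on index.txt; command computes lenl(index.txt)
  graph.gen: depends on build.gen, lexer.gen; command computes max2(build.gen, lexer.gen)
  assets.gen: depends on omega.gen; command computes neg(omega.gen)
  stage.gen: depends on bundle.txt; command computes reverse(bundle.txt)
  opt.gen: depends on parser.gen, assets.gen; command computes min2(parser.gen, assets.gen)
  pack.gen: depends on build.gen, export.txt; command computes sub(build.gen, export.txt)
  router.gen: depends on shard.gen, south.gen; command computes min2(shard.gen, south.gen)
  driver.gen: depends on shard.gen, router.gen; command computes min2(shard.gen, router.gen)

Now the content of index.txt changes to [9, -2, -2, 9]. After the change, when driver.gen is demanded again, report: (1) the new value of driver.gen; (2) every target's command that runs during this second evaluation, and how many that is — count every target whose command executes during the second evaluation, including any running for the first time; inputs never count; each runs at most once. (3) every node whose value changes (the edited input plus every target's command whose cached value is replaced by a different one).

First evaluation (everything demanded from the output):
  build.gen = headl([-5, -6, -2, 8, -3]) = -5
  lexer.gen = min2(5, -8) = -8
  omega.gen = lenl([-5, -6, -2, 8, -3]) = 5
  assets.gen = neg(5) = -5
  parser.gen = min2(-5, -8) = -8
  opt.gen = min2(-8, -5) = -8
  render.gen = neg(-8) = 8
  shard.gen = mul(-5, 8) = -40
  south.gen = max2(-8, -5) = -5
  router.gen = min2(-40, -5) = -40
  driver.gen = min2(-40, -40) = -40

Propagation after the edit:
  build.gen: runs — index.txt [-5, -6, -2, 8, -3]->[9, -2, -2, 9]; result 9.
  omega.gen: runs — index.txt [-5, -6, -2, 8, -3]->[9, -2, -2, 9]; result 4.
  assets.gen: runs — omega.gen 5->4; result -4.
  parser.gen: runs — build.gen -5->9; result -8 (same value as before).
  opt.gen: runs — assets.gen -5->-4; result -8 (same value as before).
  shard.gen: runs — assets.gen -5->-4; result -32.
  south.gen: runs — assets.gen -5->-4; result -4.
  router.gen: runs — shard.gen -40->-32; south.gen -5->-4; result -32.
  driver.gen: runs — shard.gen -40->-32; router.gen -40->-32; result -32.

New value of driver.gen: -32.
Target commands that run: assets.gen, build.gen, driver.gen, omega.gen, opt.gen, parser.gen, router.gen, shard.gen, south.gen — 9 in total.
Values that change: assets.gen, build.gen, driver.gen, index.txt, omega.gen, router.gen, shard.gen, south.gen.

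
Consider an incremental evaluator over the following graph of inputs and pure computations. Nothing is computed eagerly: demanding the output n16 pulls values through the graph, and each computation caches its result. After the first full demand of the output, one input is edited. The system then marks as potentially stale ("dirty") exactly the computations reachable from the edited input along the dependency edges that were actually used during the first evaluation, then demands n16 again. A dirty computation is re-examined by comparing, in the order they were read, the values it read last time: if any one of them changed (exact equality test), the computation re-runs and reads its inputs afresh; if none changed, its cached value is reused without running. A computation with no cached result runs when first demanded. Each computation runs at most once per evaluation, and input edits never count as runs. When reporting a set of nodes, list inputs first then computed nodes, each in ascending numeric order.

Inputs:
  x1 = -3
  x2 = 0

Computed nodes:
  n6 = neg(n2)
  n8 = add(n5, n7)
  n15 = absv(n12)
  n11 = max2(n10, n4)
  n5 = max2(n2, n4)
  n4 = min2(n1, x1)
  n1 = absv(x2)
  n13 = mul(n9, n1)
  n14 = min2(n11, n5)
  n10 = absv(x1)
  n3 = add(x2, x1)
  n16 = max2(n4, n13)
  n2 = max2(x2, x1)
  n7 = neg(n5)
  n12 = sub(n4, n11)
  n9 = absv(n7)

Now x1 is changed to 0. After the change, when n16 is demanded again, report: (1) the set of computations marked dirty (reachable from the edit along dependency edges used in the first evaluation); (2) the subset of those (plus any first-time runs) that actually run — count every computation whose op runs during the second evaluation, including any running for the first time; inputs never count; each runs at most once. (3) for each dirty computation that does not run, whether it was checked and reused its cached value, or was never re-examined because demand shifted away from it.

Initial pass — values computed on the first demand:
  n1 = absv(0) = 0
  n2 = max2(0, -3) = 0
  n4 = min2(0, -3) = -3
  n5 = max2(0, -3) = 0
  n7 = neg(0) = 0
  n9 = absv(0) = 0
  n13 = mul(0, 0) = 0
  n16 = max2(-3, 0) = 0

Second demand — change propagation:
  n2: re-runs because x1 -3->0; new result 0 (unchanged).
  n4: re-runs because x1 -3->0; new result 0.
  n5: re-runs because n4 -3->0; new result 0 (unchanged).
  n7: re-examined; everything it read last time is the same (n5 unchanged) — cache 0 kept, no run.
  n9: re-examined; everything it read last time is the same (n7 unchanged) — cache 0 kept, no run.
  n13: re-examined; everything it read last time is the same (n9 unchanged, n1 unchanged) — cache 0 kept, no run.
  n16: re-runs because n4 -3->0; new result 0 (unchanged).

The important point: at n7 every value read last time is unchanged, so the dirty flag clears without a run.

Dirty set: n2, n4, n5, n7, n9, n13, n16.
Run set: n2, n4, n5, n16 (4 run).
Re-examined without running (cache reused): n7, n9, n13.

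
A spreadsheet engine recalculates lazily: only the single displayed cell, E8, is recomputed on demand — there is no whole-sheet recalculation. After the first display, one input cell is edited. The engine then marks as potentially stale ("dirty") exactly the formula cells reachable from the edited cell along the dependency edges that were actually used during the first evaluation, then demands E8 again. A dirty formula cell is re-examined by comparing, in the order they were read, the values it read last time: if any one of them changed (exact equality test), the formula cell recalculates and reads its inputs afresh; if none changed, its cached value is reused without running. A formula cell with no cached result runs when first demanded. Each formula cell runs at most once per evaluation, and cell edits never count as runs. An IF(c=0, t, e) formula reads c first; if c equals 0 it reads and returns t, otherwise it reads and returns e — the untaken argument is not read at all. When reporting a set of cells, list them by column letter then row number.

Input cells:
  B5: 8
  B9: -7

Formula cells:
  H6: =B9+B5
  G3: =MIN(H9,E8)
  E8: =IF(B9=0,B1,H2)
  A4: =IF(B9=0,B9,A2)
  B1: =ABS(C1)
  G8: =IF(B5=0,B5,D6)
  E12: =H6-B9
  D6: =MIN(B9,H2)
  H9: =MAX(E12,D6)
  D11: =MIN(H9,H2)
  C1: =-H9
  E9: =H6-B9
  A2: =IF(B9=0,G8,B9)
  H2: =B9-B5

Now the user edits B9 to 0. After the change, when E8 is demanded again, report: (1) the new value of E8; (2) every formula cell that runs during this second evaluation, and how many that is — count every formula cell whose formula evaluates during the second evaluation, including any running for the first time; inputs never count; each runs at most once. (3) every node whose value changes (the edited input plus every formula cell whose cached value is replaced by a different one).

New value of E8: 8.
Formula cells that run: B1, C1, D6, E8, E12, H2, H6, H9 — 8 in total.
Values that change: B9, E8, H2.
Key observation: a condition flipped, so demand reaches new nodes — B1, C1, D6, E12, H6, H9 run for the first time.

First evaluation (everything demanded from the output):
  H2 = -7 - 8 = -15
  E8 = IF(B9=0: B9=-7 -> else branch H2) = -15

Propagation after the edit:
  H2: runs — B9 -7->0; result -8.
  D6: demanded for the first time — runs, produces -8.
  H6: demanded for the first time — runs, produces 8.
  E12: demanded for the first time — runs, produces 8.
  H9: demanded for the first time — runs, produces 8.
  C1: demanded for the first time — runs, produces -8.
  B1: demanded for the first time — runs, produces 8.
  E8: runs — B9 -7->0; H2 -15->-8; result 8.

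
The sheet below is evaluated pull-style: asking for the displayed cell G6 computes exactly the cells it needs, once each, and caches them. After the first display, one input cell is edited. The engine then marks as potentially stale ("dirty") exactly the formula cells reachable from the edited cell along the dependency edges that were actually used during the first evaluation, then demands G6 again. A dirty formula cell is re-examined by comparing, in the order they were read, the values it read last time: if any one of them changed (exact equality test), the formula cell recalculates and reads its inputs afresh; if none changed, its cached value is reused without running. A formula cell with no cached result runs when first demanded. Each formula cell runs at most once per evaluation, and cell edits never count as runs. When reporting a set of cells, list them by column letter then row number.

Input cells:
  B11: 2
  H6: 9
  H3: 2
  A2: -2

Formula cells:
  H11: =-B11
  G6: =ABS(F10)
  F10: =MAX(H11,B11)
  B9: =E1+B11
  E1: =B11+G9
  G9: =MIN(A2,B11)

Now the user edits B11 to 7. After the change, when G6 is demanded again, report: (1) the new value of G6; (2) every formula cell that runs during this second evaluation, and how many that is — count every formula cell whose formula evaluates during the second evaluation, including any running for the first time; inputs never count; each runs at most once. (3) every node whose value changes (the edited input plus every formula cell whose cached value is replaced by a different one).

Demanding G6 again yields 7.
3 formula cells run: F10, G6, H11.
The nodes whose values change: B11, F10, G6, H11.

First demand of the output computes:
  H11 = -(2) = -2
  F10 = MAX(-2, 2) = 2
  G6 = ABS(2) = 2

After the edit, cleaning proceeds:
  H11: a read changed (B11 2->7) — executes, giving -7.
  F10: a read changed (H11 -2->-7; B11 2->7) — executes, giving 7.
  G6: a read changed (F10 2->7) — executes, giving 7.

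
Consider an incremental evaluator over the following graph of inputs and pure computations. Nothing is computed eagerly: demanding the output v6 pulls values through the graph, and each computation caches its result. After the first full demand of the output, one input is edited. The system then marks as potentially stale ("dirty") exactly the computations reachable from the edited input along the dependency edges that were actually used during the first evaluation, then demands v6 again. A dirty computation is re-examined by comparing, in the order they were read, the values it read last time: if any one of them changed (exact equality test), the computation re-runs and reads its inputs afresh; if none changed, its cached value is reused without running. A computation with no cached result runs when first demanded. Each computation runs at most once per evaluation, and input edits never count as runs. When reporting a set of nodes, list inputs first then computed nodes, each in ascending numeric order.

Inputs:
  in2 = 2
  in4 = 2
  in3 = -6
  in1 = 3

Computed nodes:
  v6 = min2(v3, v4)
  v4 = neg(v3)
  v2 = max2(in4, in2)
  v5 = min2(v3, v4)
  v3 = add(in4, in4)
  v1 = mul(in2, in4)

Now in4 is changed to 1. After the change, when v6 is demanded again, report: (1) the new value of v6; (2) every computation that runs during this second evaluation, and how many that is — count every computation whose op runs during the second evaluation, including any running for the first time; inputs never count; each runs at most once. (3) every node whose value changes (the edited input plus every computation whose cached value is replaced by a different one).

Initial pass — values computed on the first demand:
  v3 = add(2, 2) = 4
  v4 = neg(4) = -4
  v6 = min2(4, -4) = -4

Second demand — change propagation:
  v3: re-runs because in4 2->1; in4 2->1; new result 2.
  v4: re-runs because v3 4->2; new result -2.
  v6: re-runs because v3 4->2; v4 -4->-2; new result -2.

v6 now evaluates to -2.
Run set: v3, v4, v6 (3 run).
Changed values: in4, v3, v4, v6.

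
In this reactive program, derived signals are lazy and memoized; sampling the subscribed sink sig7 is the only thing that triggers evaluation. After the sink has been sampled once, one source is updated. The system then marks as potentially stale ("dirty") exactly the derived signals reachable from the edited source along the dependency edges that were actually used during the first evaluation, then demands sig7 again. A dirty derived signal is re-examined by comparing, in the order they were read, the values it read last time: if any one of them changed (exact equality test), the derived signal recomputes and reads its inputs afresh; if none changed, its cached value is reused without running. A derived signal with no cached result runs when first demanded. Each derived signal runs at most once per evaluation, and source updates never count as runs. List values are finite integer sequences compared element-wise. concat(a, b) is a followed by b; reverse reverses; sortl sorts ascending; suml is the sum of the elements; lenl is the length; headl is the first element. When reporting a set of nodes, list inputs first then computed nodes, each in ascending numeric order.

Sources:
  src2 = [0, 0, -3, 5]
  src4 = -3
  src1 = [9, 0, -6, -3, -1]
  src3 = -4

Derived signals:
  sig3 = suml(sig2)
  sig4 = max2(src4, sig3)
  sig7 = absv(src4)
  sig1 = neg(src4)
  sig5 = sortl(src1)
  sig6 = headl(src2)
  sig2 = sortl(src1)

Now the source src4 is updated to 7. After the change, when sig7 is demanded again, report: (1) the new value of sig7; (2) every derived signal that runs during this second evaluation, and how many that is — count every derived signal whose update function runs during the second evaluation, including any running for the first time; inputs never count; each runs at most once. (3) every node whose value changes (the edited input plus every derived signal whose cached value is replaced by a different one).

First demand of the output computes:
  sig7 = absv(-3) = 3

After the edit, cleaning proceeds:
  sig7: a read changed (src4 -3->7) — executes, giving 7.

Demanding sig7 again yields 7.
1 derived signals run: sig7.
The nodes whose values change: src4, sig7.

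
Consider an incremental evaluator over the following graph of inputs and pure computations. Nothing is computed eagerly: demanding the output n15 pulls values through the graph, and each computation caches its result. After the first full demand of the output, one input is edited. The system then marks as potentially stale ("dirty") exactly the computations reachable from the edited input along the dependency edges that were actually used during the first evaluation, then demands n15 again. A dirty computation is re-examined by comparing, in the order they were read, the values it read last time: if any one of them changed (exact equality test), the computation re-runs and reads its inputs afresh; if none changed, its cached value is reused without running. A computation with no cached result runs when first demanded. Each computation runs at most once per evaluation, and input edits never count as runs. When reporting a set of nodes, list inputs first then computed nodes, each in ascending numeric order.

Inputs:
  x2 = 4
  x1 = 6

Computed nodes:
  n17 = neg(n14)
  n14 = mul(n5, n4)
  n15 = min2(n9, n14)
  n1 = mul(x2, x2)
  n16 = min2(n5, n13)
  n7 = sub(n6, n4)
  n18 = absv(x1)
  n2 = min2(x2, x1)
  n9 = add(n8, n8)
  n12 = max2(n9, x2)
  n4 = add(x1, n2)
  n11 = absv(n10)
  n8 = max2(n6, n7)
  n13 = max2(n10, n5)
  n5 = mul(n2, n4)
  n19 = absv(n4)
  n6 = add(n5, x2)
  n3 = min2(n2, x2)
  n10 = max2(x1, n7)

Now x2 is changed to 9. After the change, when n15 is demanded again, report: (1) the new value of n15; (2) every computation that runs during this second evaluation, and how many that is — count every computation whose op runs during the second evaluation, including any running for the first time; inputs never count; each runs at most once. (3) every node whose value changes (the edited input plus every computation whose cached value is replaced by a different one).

Initial pass — values computed on the first demand:
  n2 = min2(4, 6) = 4
  n4 = add(6, 4) = 10
  n5 = mul(4, 10) = 40
  n6 = add(40, 4) = 44
  n7 = sub(44, 10) = 34
  n8 = max2(44, 34) = 44
  n9 = add(44, 44) = 88
  n14 = mul(40, 10) = 400
  n15 = min2(88, 400) = 88

Second demand — change propagation:
  n2: re-runs because x2 4->9; new result 6.
  n4: re-runs because n2 4->6; new result 12.
  n5: re-runs because n2 4->6; n4 10->12; new result 72.
  n6: re-runs because n5 40->72; x2 4->9; new result 81.
  n7: re-runs because n6 44->81; n4 10->12; new result 69.
  n8: re-runs because n6 44->81; n7 34->69; new result 81.
  n9: re-runs because n8 44->81; n8 44->81; new result 162.
  n14: re-runs because n5 40->72; n4 10->12; new result 864.
  n15: re-runs because n9 88->162; n14 400->864; new result 162.

n15 now evaluates to 162.
Run set: n2, n4, n5, n6, n7, n8, n9, n14, n15 (9 run).
Changed values: x2, n2, n4, n5, n6, n7, n8, n9, n14, n15.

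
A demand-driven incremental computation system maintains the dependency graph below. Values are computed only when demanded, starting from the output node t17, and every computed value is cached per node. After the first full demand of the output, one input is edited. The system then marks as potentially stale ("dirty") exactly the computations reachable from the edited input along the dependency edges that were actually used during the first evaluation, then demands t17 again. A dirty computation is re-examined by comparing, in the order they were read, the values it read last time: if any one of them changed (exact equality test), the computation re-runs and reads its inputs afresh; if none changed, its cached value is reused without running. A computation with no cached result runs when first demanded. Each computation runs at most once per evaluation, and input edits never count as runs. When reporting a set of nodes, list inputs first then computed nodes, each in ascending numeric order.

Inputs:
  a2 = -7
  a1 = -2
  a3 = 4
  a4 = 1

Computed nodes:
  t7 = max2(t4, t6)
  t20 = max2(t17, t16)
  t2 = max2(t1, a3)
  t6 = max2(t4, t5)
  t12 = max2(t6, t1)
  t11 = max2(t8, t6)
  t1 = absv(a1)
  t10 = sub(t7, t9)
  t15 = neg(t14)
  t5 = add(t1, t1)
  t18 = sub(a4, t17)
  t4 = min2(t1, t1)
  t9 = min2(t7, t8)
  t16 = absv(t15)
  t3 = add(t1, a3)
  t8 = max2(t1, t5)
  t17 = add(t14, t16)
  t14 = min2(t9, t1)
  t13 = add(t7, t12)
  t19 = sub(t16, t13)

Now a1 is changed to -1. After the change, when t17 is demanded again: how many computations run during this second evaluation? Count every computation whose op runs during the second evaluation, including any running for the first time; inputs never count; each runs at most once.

Computations that run: t1, t4, t5, t6, t7, t8, t9, t14, t15, t16, t17 — 11 in total.

First evaluation (everything demanded from the output):
  t1 = absv(-2) = 2
  t4 = min2(2, 2) = 2
  t5 = add(2, 2) = 4
  t6 = max2(2, 4) = 4
  t7 = max2(2, 4) = 4
  t8 = max2(2, 4) = 4
  t9 = min2(4, 4) = 4
  t14 = min2(4, 2) = 2
  t15 = neg(2) = -2
  t16 = absv(-2) = 2
  t17 = add(2, 2) = 4

Propagation after the edit:
  t1: runs — a1 -2->-1; result 1.
  t4: runs — t1 2->1; t1 2->1; result 1.
  t5: runs — t1 2->1; t1 2->1; result 2.
  t6: runs — t4 2->1; t5 4->2; result 2.
  t7: runs — t4 2->1; t6 4->2; result 2.
  t8: runs — t1 2->1; t5 4->2; result 2.
  t9: runs — t7 4->2; t8 4->2; result 2.
  t14: runs — t9 4->2; t1 2->1; result 1.
  t15: runs — t14 2->1; result -1.
  t16: runs — t15 -2->-1; result 1.
  t17: runs — t14 2->1; t16 2->1; result 2.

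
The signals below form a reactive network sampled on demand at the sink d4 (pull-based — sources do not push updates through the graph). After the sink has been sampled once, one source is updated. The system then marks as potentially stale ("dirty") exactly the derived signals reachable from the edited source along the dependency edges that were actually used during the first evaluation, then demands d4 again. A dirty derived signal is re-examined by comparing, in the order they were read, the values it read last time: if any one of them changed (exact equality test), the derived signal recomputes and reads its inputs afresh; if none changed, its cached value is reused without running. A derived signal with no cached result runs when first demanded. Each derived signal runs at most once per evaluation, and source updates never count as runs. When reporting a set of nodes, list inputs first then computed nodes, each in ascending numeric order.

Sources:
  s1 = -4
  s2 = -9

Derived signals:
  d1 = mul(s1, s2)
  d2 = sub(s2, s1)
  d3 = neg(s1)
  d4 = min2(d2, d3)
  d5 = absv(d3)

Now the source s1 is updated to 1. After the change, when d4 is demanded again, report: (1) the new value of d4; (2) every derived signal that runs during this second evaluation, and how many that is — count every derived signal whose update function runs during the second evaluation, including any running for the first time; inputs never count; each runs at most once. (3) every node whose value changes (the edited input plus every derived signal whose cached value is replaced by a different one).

d4 now evaluates to -10.
Run set: d2, d3, d4 (3 run).
Changed values: s1, d2, d3, d4.

Initial pass — values computed on the first demand:
  d2 = sub(-9, -4) = -5
  d3 = neg(-4) = 4
  d4 = min2(-5, 4) = -5

Second demand — change propagation:
  d2: re-runs because s1 -4->1; new result -10.
  d3: re-runs because s1 -4->1; new result -1.
  d4: re-runs because d2 -5->-10; d3 4->-1; new result -10.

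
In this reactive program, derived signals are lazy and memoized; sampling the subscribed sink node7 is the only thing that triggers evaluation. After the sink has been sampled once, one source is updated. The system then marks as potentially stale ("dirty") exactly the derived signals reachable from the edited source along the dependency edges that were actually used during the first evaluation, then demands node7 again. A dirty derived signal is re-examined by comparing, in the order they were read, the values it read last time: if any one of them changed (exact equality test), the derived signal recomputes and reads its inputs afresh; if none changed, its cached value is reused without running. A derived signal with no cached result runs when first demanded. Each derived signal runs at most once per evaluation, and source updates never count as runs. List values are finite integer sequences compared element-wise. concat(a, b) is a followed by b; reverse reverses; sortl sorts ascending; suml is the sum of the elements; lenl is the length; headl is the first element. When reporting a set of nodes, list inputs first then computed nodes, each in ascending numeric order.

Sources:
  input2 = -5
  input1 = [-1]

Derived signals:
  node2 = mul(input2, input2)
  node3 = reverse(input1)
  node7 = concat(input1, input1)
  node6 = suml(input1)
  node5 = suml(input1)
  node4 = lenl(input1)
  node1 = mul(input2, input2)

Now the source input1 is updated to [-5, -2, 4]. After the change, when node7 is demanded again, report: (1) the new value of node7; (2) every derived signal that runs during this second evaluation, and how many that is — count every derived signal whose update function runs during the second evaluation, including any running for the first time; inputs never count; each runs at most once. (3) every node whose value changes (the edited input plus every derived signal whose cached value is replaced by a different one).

First demand of the output computes:
  node7 = concat([-1], [-1]) = [-1, -1]

After the edit, cleaning proceeds:
  node7: a read changed (input1 [-1]->[-5, -2, 4]; input1 [-1]->[-5, -2, 4]) — executes, giving [-5, -2, 4, -5, -2, 4].

Demanding node7 again yields [-5, -2, 4, -5, -2, 4].
1 derived signals run: node7.
The nodes whose values change: input1, node7.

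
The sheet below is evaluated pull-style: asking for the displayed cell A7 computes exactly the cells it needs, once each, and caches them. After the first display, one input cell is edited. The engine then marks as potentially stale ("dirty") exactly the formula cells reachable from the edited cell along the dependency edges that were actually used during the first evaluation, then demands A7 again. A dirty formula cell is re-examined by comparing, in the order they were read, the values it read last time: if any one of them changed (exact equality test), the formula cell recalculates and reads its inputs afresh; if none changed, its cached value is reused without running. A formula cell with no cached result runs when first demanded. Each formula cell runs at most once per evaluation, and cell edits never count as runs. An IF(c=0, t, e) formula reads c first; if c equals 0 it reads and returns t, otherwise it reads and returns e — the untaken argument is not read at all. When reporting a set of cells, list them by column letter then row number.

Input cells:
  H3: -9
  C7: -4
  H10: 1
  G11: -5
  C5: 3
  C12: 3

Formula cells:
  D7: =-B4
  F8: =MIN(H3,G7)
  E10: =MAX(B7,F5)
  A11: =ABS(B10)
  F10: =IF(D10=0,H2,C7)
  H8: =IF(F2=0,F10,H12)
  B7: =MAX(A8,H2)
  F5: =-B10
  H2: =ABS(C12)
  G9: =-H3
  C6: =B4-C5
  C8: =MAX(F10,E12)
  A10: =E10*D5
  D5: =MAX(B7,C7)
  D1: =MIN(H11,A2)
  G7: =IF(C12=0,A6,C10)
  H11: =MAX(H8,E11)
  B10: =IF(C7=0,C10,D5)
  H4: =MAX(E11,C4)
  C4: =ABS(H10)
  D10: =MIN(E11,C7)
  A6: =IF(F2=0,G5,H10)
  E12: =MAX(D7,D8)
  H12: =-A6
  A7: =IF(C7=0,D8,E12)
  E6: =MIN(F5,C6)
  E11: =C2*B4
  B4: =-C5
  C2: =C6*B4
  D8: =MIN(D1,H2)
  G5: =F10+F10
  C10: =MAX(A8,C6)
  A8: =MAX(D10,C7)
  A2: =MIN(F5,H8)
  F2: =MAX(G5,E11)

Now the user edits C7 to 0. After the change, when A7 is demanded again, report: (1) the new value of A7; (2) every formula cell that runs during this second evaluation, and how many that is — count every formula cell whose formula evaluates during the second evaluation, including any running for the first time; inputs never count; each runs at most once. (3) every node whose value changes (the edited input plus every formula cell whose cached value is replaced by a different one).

Demanding A7 again yields 0.
14 formula cells run: A2, A7, A8, B10, C10, D1, D8, D10, F2, F5, F10, G5, H8, H11.
The nodes whose values change: A2, A7, A8, B10, C7, D1, D8, F2, F5, F10, G5, H8, H11.
Note the branch switch — demand abandons A6, B7, D5, E12, H12, which are never re-examined.

First demand of the output computes:
  B4 = -(3) = -3
  C6 = -3 - 3 = -6
  C2 = -6 * -3 = 18
  D7 = -(-3) = 3
  E11 = 18 * -3 = -54
  D10 = MIN(-54, -4) = -54
  A8 = MAX(-54, -4) = -4
  H2 = ABS(3) = 3
  B7 = MAX(-4, 3) = 3
  D5 = MAX(3, -4) = 3
  B10 = IF(C7=0: C7=-4 -> else branch D5) = 3
  F5 = -(3) = -3
  F10 = IF(D10=0: D10=-54 -> else branch C7) = -4
  G5 = -4 + -4 = -8
  F2 = MAX(-8, -54) = -8
  A6 = IF(F2=0: F2=-8 -> else branch H10) = 1
  H12 = -(1) = -1
  H8 = IF(F2=0: F2=-8 -> else branch H12) = -1
  A2 = MIN(-3, -1) = -3
  H11 = MAX(-1, -54) = -1
  D1 = MIN(-1, -3) = -3
  D8 = MIN(-3, 3) = -3
  E12 = MAX(3, -3) = 3
  A7 = IF(C7=0: C7=-4 -> else branch E12) = 3

After the edit, cleaning proceeds:
  D10: a read changed (C7 -4->0) — executes, giving -54 — identical to its old value.
  A8: a read changed (C7 -4->0) — executes, giving 0.
  B7: stays stale; no demand reaches it after the flip.
  C10: had never run; runs now, result 0.
  D5: stays stale; no demand reaches it after the flip.
  B10: a read changed (C7 -4->0) — executes, giving 0.
  F5: a read changed (B10 3->0) — executes, giving 0.
  F10: a read changed (C7 -4->0) — executes, giving 0.
  G5: a read changed (F10 -4->0; F10 -4->0) — executes, giving 0.
  F2: a read changed (G5 -8->0) — executes, giving 0.
  A6: stays stale; no demand reaches it after the flip.
  H12: stays stale; no demand reaches it after the flip.
  H8: a read changed (F2 -8->0) — executes, giving 0.
  A2: a read changed (F5 -3->0; H8 -1->0) — executes, giving 0.
  H11: a read changed (H8 -1->0) — executes, giving 0.
  D1: a read changed (H11 -1->0; A2 -3->0) — executes, giving 0.
  D8: a read changed (D1 -3->0) — executes, giving 0.
  E12: stays stale; no demand reaches it after the flip.
  A7: a read changed (C7 -4->0) — executes, giving 0.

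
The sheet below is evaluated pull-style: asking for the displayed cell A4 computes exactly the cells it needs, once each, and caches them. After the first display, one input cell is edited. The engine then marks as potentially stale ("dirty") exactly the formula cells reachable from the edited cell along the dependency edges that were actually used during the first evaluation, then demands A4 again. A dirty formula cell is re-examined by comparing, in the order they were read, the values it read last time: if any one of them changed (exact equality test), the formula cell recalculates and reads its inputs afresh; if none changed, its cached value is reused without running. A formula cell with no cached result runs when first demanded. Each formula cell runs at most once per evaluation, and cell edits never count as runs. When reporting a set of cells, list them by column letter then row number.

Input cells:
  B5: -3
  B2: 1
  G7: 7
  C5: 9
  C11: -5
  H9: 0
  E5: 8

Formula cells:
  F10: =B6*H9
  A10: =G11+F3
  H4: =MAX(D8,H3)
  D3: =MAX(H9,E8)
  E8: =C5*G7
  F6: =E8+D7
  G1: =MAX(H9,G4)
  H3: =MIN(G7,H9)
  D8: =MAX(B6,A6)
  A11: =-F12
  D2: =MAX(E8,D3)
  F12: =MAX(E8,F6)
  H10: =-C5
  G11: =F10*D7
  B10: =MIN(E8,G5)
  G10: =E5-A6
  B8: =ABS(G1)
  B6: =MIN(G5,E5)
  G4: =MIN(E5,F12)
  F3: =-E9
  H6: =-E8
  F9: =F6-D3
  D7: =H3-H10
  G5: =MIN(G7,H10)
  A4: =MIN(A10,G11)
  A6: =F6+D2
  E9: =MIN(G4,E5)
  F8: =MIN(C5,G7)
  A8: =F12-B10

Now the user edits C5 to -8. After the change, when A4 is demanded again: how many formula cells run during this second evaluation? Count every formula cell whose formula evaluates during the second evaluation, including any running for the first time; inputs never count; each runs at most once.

14 formula cells run: A4, A10, B6, D7, E8, E9, F3, F6, F10, F12, G4, G5, G11, H10.

First demand of the output computes:
  E8 = 9 * 7 = 63
  H3 = MIN(7, 0) = 0
  H10 = -(9) = -9
  D7 = 0 - -9 = 9
  F6 = 63 + 9 = 72
  F12 = MAX(63, 72) = 72
  G4 = MIN(8, 72) = 8
  E9 = MIN(8, 8) = 8
  F3 = -(8) = -8
  G5 = MIN(7, -9) = -9
  B6 = MIN(-9, 8) = -9
  F10 = -9 * 0 = 0
  G11 = 0 * 9 = 0
  A10 = 0 + -8 = -8
  A4 = MIN(-8, 0) = -8

After the edit, cleaning proceeds:
  E8: a read changed (C5 9->-8) — executes, giving -56.
  H10: a read changed (C5 9->-8) — executes, giving 8.
  D7: a read changed (H10 -9->8) — executes, giving -8.
  F6: a read changed (E8 63->-56; D7 9->-8) — executes, giving -64.
  F12: a read changed (E8 63->-56; F6 72->-64) — executes, giving -56.
  G4: a read changed (F12 72->-56) — executes, giving -56.
  E9: a read changed (G4 8->-56) — executes, giving -56.
  F3: a read changed (E9 8->-56) — executes, giving 56.
  G5: a read changed (H10 -9->8) — executes, giving 7.
  B6: a read changed (G5 -9->7) — executes, giving 7.
  F10: a read changed (B6 -9->7) — executes, giving 0 — identical to its old value.
  G11: a read changed (D7 9->-8) — executes, giving 0 — identical to its old value.
  A10: a read changed (F3 -8->56) — executes, giving 56.
  A4: a read changed (A10 -8->56) — executes, giving 0.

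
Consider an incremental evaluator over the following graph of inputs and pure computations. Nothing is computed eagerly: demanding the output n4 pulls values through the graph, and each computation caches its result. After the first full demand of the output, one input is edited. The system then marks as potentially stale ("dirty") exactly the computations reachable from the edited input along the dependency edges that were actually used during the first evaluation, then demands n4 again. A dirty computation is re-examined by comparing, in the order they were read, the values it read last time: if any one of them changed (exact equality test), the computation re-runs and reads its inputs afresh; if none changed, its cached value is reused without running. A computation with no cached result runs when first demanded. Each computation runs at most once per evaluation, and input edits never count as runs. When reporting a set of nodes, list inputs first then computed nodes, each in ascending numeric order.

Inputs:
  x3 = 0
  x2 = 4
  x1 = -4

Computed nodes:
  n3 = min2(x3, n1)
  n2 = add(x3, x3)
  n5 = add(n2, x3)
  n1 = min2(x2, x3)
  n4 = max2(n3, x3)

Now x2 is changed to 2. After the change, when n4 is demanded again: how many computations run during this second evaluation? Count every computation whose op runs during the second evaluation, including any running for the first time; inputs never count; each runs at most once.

Initial pass — values computed on the first demand:
  n1 = min2(4, 0) = 0
  n3 = min2(0, 0) = 0
  n4 = max2(0, 0) = 0

Second demand — change propagation:
  n1: re-runs because x2 4->2; new result 0 (unchanged).
  n3: re-examined; everything it read last time is the same (x3 unchanged, n1 unchanged) — cache 0 kept, no run.
  n4: re-examined; everything it read last time is the same (n3 unchanged, x3 unchanged) — cache 0 kept, no run.

The important point: n1 recomputes to an identical value, and the output ends up unchanged.

Run set: n1 (1 run).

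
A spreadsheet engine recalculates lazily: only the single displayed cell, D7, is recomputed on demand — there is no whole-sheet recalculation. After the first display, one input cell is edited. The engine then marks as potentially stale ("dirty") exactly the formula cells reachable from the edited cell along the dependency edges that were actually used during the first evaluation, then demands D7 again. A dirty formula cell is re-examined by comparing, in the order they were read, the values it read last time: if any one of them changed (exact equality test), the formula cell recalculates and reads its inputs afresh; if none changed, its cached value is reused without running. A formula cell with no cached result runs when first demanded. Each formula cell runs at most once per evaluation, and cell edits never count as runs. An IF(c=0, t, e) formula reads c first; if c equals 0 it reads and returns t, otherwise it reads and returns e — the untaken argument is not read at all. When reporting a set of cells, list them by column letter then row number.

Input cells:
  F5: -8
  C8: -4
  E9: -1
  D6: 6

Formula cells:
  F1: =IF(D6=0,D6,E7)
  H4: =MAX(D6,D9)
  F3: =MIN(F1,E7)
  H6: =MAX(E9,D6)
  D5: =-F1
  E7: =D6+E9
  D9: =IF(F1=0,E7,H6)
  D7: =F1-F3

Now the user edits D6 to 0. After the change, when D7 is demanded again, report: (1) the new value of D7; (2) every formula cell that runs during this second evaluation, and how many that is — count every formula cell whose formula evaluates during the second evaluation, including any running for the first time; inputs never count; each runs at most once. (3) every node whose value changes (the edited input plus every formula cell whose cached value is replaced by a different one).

New value of D7: 1.
Formula cells that run: D7, E7, F1, F3 — 4 in total.
Values that change: D6, D7, E7, F1, F3.

First evaluation (everything demanded from the output):
  E7 = 6 + -1 = 5
  F1 = IF(D6=0: D6=6 -> else branch E7) = 5
  F3 = MIN(5, 5) = 5
  D7 = 5 - 5 = 0

Propagation after the edit:
  E7: runs — D6 6->0; result -1.
  F1: runs — D6 6->0; E7 5->-1; result 0.
  F3: runs — F1 5->0; E7 5->-1; result -1.
  D7: runs — F1 5->0; F3 5->-1; result 1.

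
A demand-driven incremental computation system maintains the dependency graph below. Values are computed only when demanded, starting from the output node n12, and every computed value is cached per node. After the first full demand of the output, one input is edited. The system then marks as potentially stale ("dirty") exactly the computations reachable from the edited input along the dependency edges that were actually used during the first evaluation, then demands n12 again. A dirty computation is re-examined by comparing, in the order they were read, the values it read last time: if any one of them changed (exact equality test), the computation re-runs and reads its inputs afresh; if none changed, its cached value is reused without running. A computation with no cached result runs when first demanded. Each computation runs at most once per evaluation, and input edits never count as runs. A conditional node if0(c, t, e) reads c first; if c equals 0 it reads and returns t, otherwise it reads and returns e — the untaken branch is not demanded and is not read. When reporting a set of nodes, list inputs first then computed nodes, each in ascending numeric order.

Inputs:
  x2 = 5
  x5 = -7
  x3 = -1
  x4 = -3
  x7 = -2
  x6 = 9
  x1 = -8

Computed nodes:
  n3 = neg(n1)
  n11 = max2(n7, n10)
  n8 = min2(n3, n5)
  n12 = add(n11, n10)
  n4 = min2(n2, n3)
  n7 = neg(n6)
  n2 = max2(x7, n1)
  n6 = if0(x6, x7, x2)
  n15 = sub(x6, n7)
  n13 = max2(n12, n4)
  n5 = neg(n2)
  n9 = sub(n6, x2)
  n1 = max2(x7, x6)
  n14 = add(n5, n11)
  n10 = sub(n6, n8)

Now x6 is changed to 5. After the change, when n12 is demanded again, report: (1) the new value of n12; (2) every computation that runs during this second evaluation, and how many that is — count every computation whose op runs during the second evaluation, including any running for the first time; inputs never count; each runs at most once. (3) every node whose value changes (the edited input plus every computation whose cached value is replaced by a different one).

New value of n12: 20.
Computations that run: n1, n2, n3, n5, n6, n8, n10, n11, n12 — 9 in total.
Values that change: x6, n1, n2, n3, n5, n8, n10, n11, n12.
Key observation: the cutoff stops propagation at n7 — its inputs' values are unchanged, so it reuses its cache.

First evaluation (everything demanded from the output):
  n1 = max2(-2, 9) = 9
  n2 = max2(-2, 9) = 9
  n3 = neg(9) = -9
  n5 = neg(9) = -9
  n6 = if0(x6=9 -> else branch x2) = 5
  n7 = neg(5) = -5
  n8 = min2(-9, -9) = -9
  n10 = sub(5, -9) = 14
  n11 = max2(-5, 14) = 14
  n12 = add(14, 14) = 28

Propagation after the edit:
  n1: runs — x6 9->5; result 5.
  n2: runs — n1 9->5; result 5.
  n3: runs — n1 9->5; result -5.
  n5: runs — n2 9->5; result -5.
  n6: runs — x6 9->5; result 5 (same value as before).
  n7: checked — values it read are unchanged (n6 unchanged); reused cached -5 without running.
  n8: runs — n3 -9->-5; n5 -9->-5; result -5.
  n10: runs — n8 -9->-5; result 10.
  n11: runs — n10 14->10; result 10.
  n12: runs — n11 14->10; n10 14->10; result 20.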